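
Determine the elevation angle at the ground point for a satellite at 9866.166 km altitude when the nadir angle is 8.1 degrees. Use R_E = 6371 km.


r = R_E + alt = 16237.1660 km
Law of sines in the satellite / Earth-center / ground-point triangle:
  sin(nadir)/R_E = sin(90 + el)/r  =>  cos(el) = (r/R_E)*sin(nadir)
cos(el) = (16237.1660 / 6371.0000) * sin(8.1 deg) = 0.3591017
el = arccos(0.3591017) = 68.9550 deg
(Earth-central angle = 90 - nadir - el = 12.9450 deg)

68.9550 degrees


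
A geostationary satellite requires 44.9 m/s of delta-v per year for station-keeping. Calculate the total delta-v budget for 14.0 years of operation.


dV = rate * years = 44.9 * 14.0
dV = 628.6000 m/s

628.6000 m/s


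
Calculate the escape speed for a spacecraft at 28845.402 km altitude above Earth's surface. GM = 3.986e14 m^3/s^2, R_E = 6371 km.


r = 6371.0 + 28845.402 = 35216.4020 km = 3.5216402e+07 m
v_esc = sqrt(2*mu/r) = sqrt(2*3.986e14 / 3.5216402e+07)
v_esc = 4757.8545 m/s = 4.7579 km/s

4.7579 km/s


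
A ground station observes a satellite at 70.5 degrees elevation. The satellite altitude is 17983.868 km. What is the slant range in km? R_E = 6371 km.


h = 17983.868 km, el = 70.5 deg
d = -R_E*sin(el) + sqrt((R_E*sin(el))^2 + 2*R_E*h + h^2)
d = -6371.0000*sin(1.2305) + sqrt((6371.0000*0.9426415)^2 + 2*6371.0000*17983.868 + 17983.868^2)
d = 18256.2697 km

18256.2697 km


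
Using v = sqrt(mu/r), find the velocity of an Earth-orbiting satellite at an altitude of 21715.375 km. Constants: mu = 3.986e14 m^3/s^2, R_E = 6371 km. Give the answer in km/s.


r = R_E + alt = 6371.0 + 21715.375 = 28086.3750 km = 2.8086375e+07 m
v = sqrt(mu/r) = sqrt(3.986e14 / 2.8086375e+07) = 3767.2184 m/s = 3.7672 km/s

3.7672 km/s


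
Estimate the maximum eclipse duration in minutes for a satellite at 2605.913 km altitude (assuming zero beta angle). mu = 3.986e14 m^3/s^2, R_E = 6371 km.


r = 8976.9130 km
T = 141.0751 min
Eclipse fraction = arcsin(R_E/r)/pi = arcsin(6371.0000/8976.9130)/pi
= arcsin(0.7097095)/pi = 0.2511738
Eclipse duration = 0.2511738 * 141.0751 = 35.4344 min

35.4344 minutes


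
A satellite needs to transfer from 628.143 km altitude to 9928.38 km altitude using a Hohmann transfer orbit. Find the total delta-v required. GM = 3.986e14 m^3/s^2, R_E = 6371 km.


r1 = 6999.1430 km = 6.999143e+06 m
r2 = 16299.3800 km = 1.629938e+07 m
dv1 = sqrt(mu/r1)*(sqrt(2*r2/(r1+r2)) - 1) = 1380.0167 m/s
dv2 = sqrt(mu/r2)*(1 - sqrt(2*r1/(r1+r2))) = 1112.0367 m/s
total dv = |dv1| + |dv2| = 1380.0167 + 1112.0367 = 2492.0534 m/s = 2.4921 km/s

2.4921 km/s


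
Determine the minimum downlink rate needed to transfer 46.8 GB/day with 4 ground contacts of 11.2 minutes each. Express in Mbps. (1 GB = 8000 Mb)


total contact time = 4 * 11.2 * 60 = 2688.0000 s
data = 46.8 GB = 374400.0000 Mb
rate = 374400.0000 / 2688.0000 = 139.2857 Mbps

139.2857 Mbps


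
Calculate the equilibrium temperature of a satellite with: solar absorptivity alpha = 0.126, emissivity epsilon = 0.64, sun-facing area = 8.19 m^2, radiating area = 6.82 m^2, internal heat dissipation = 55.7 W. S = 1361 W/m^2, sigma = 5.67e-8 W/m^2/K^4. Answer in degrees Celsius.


Numerator = alpha*S*A_sun + Q_int = 0.126*1361*8.19 + 55.7 = 1460.1703 W
Denominator = eps*sigma*A_rad = 0.64*5.67e-8*6.82 = 2.4748416e-07 W/K^4
T^4 = 5.9000557e+09 K^4
T = 277.1495 K = 3.9995 C

3.9995 degrees Celsius


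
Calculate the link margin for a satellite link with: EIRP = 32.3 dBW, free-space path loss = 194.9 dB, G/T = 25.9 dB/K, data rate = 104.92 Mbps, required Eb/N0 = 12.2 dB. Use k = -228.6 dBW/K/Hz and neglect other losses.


C/N0 = EIRP - FSPL + G/T - k = 32.3 - 194.9 + 25.9 - (-228.6)
C/N0 = 91.9000 dB-Hz
R_b = 104.92 Mbps = 1.0492e+08 bps -> 10*log10(R_b) = 80.2086 dB-Hz
Eb/N0 = C/N0 - 10*log10(R_b) = 91.9000 - 80.2086 = 11.6914 dB
Margin = Eb/N0 - Eb/N0_req = 11.6914 - 12.2 = -0.5085828 dB (negative margin: link does not close)

-0.5086 dB


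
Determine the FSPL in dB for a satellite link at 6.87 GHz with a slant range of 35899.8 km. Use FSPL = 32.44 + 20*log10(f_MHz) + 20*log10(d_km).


f = 6.87 GHz = 6870.0000 MHz
d = 35899.8 km
FSPL = 32.44 + 20*log10(6870.0000) + 20*log10(35899.8)
FSPL = 32.44 + 76.7391 + 91.1018
FSPL = 200.2810 dB

200.2810 dB


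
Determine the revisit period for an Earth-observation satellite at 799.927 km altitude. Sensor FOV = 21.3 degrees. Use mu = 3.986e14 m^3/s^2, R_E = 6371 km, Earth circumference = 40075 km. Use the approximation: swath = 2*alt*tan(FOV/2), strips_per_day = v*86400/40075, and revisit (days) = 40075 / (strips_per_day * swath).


swath = 2*799.927*tan(0.1858776) = 300.8498 km
v = sqrt(mu/r) = 7455.5725 m/s = 7.4556 km/s
strips/day = v*86400/40075 = 7.4556*86400/40075 = 16.0739
coverage/day = strips * swath = 16.0739 * 300.8498 = 4835.8291 km
revisit = 40075 / 4835.8291 = 8.2871 days

8.2871 days


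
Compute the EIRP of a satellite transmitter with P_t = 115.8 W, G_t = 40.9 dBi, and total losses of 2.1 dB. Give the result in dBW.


Pt = 115.8 W = 20.6371 dBW
EIRP = Pt_dBW + Gt - losses = 20.6371 + 40.9 - 2.1 = 59.4371 dBW

59.4371 dBW


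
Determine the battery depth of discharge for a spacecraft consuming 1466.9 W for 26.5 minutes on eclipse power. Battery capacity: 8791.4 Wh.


E_used = P * t / 60 = 1466.9 * 26.5 / 60 = 647.8808 Wh
DOD = E_used / E_total * 100 = 647.8808 / 8791.4 * 100
DOD = 7.3695 %

7.3695 %


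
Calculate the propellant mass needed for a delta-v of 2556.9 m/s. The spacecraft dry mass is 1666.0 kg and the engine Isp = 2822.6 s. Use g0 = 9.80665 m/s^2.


ve = Isp * g0 = 2822.6 * 9.80665 = 27680.250290 m/s
mass ratio = exp(dv/ve) = exp(2556.9/27680.250290) = 1.09677353
m_prop = m_dry * (mr - 1) = 1666.0 * (1.09677353 - 1)
m_prop = 161.2247 kg

161.2247 kg


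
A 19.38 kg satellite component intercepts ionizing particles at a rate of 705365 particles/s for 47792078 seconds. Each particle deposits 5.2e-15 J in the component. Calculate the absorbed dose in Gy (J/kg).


Total energy deposited = rate * time * E_per
  = 705365 * 47792078 * 5.2e-15 = 0.1752965 J
Dose = E_total / mass = 0.1752965 / 19.38
Dose = 0.009045225 Gy

0.0090 Gy


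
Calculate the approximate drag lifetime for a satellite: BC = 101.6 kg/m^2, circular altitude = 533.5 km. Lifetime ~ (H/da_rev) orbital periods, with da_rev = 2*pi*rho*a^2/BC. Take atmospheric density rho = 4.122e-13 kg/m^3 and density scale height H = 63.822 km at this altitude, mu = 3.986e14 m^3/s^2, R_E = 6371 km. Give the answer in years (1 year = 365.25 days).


a = R_E + alt = 6904.5000 km = 6.9045e+06 m
da_rev = 2*pi*rho*a^2/BC = 2*pi*4.122e-13*(6.9045e+06)^2/101.6 = 1.215230 m per revolution
N = H/da_rev = 63822.0000 m / 1.215230 m = 52518.4372 revolutions
P = 2*pi*sqrt(a^3/mu) = 5709.6511 s
lifetime = N*P = 52518.4372 * 5709.6511 = 2.9986195e+08 s = 3470.6245 days
years = 3470.6245 / 365.25 = 9.5021 years

9.5021 years


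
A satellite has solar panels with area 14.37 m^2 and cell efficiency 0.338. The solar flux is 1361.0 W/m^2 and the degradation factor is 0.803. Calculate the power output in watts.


P = area * eta * S * degradation
P = 14.37 * 0.338 * 1361.0 * 0.803
P = 5308.1983 W

5308.1983 W


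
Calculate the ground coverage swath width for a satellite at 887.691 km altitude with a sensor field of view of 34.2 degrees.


FOV = 34.2 deg = 0.5969026 rad
swath = 2 * alt * tan(FOV/2) = 2 * 887.691 * tan(0.2984513)
swath = 2 * 887.691 * 0.3076402
swath = 546.1788 km

546.1788 km


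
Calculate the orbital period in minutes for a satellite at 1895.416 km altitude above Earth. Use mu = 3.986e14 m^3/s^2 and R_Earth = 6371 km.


r = 8266.4160 km = 8.266416e+06 m
T = 2*pi*sqrt(r^3/mu) = 2*pi*sqrt(5.6487424e+20 / 3.986e14)
T = 7479.7504 s = 124.6625 min

124.6625 minutes


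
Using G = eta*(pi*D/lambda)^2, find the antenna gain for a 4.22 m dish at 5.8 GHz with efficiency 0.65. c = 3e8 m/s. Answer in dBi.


lambda = c/f = 3e8 / 5.8e+09 = 0.05172414 m
G = eta*(pi*D/lambda)^2 = 0.65*(pi*4.22/0.05172414)^2
G = 42702.3211 (linear)
G = 10*log10(42702.3211) = 46.3045 dBi

46.3045 dBi


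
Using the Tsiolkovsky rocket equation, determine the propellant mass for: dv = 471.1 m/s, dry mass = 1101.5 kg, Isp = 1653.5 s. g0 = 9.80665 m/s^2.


ve = Isp * g0 = 1653.5 * 9.80665 = 16215.295775 m/s
mass ratio = exp(dv/ve) = exp(471.1/16215.295775) = 1.02947897
m_prop = m_dry * (mr - 1) = 1101.5 * (1.02947897 - 1)
m_prop = 32.4711 kg

32.4711 kg


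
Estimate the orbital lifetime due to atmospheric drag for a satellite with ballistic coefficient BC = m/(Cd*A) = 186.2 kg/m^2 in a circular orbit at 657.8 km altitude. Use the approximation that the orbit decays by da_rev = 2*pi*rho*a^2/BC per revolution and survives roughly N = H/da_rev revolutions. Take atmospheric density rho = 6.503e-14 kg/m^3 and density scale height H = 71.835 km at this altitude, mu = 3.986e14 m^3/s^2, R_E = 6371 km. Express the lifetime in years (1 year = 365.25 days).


a = R_E + alt = 7028.8000 km = 7.0288e+06 m
da_rev = 2*pi*rho*a^2/BC = 2*pi*6.503e-14*(7.0288e+06)^2/186.2 = 0.108411741 m per revolution
N = H/da_rev = 71835.0000 m / 0.108411741 m = 662612.7351 revolutions
P = 2*pi*sqrt(a^3/mu) = 5864.5271 s
lifetime = N*P = 662612.7351 * 5864.5271 = 3.8859104e+09 s = 44975.8144 days
years = 44975.8144 / 365.25 = 123.1371 years

123.1371 years


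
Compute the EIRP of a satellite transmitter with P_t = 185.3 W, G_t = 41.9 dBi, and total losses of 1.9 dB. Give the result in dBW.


Pt = 185.3 W = 22.6788 dBW
EIRP = Pt_dBW + Gt - losses = 22.6788 + 41.9 - 1.9 = 62.6788 dBW

62.6788 dBW


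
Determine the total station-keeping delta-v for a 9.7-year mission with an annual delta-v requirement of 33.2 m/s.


dV = rate * years = 33.2 * 9.7
dV = 322.0400 m/s

322.0400 m/s


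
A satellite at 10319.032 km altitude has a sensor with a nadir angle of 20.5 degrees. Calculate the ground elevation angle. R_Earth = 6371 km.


r = R_E + alt = 16690.0320 km
Law of sines in the satellite / Earth-center / ground-point triangle:
  sin(nadir)/R_E = sin(90 + el)/r  =>  cos(el) = (r/R_E)*sin(nadir)
cos(el) = (16690.0320 / 6371.0000) * sin(20.5 deg) = 0.9174341
el = arccos(0.9174341) = 23.4462 deg
(Earth-central angle = 90 - nadir - el = 46.0538 deg)

23.4462 degrees


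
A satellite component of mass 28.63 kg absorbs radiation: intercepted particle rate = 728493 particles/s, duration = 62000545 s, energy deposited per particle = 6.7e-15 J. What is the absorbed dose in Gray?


Total energy deposited = rate * time * E_per
  = 728493 * 62000545 * 6.7e-15 = 0.3026187 J
Dose = E_total / mass = 0.3026187 / 28.63
Dose = 0.01056998 Gy

0.0106 Gy


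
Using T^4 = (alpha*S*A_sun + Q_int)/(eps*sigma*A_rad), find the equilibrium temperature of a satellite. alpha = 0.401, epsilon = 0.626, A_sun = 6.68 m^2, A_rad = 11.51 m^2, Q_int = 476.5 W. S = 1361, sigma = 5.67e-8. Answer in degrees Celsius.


Numerator = alpha*S*A_sun + Q_int = 0.401*1361*6.68 + 476.5 = 4122.1835 W
Denominator = eps*sigma*A_rad = 0.626*5.67e-8*11.51 = 4.0853824e-07 W/K^4
T^4 = 1.009008e+10 K^4
T = 316.9375 K = 43.7875 C

43.7875 degrees Celsius


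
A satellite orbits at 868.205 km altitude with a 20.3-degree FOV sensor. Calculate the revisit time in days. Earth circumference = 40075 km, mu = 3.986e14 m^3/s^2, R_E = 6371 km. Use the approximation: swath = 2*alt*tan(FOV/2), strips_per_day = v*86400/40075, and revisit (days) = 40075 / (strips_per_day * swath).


swath = 2*868.205*tan(0.1771509) = 310.8654 km
v = sqrt(mu/r) = 7420.3298 m/s = 7.4203 km/s
strips/day = v*86400/40075 = 7.4203*86400/40075 = 15.9979
coverage/day = strips * swath = 15.9979 * 310.8654 = 4973.1980 km
revisit = 40075 / 4973.1980 = 8.0582 days

8.0582 days


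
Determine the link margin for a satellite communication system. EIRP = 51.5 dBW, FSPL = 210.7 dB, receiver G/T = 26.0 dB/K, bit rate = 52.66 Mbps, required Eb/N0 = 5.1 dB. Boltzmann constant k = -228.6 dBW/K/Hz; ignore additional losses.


C/N0 = EIRP - FSPL + G/T - k = 51.5 - 210.7 + 26.0 - (-228.6)
C/N0 = 95.4000 dB-Hz
R_b = 52.66 Mbps = 5.266e+07 bps -> 10*log10(R_b) = 77.2148 dB-Hz
Eb/N0 = C/N0 - 10*log10(R_b) = 95.4000 - 77.2148 = 18.1852 dB
Margin = Eb/N0 - Eb/N0_req = 18.1852 - 5.1 = 13.0852 dB (link closes)

13.0852 dB


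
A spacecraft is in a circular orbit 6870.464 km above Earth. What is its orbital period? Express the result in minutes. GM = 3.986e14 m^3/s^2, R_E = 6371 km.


r = 13241.4640 km = 1.3241464e+07 m
T = 2*pi*sqrt(r^3/mu) = 2*pi*sqrt(2.3217102e+21 / 3.986e14)
T = 15164.0507 s = 252.7342 min

252.7342 minutes


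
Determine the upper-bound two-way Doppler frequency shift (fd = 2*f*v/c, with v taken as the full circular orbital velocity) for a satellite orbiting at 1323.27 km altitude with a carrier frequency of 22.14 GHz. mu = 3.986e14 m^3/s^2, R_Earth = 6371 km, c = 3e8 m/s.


r = 7.69427e+06 m
v = sqrt(mu/r) = 7197.5541 m/s (worst-case radial velocity)
f = 22.14 GHz = 2.214e+10 Hz
fd = 2*f*v/c = 2*2.214e+10*7197.5541/3.0e+08
fd = 1.062359e+06 Hz

1.0624e+06 Hz


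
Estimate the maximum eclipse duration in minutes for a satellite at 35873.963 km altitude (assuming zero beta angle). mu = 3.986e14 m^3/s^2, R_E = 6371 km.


r = 42244.9630 km
T = 1440.1986 min
Eclipse fraction = arcsin(R_E/r)/pi = arcsin(6371.0000/42244.9630)/pi
= arcsin(0.1508109)/pi = 0.04818845
Eclipse duration = 0.04818845 * 1440.1986 = 69.4009 min

69.4009 minutes


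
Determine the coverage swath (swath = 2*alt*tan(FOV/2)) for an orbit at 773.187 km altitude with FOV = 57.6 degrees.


FOV = 57.6 deg = 1.0053 rad
swath = 2 * alt * tan(FOV/2) = 2 * 773.187 * tan(0.5026548)
swath = 2 * 773.187 * 0.5497547
swath = 850.1263 km

850.1263 km


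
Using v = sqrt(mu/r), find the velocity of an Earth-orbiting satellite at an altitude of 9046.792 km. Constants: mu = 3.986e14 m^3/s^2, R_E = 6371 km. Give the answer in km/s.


r = R_E + alt = 6371.0 + 9046.792 = 15417.7920 km = 1.5417792e+07 m
v = sqrt(mu/r) = sqrt(3.986e14 / 1.5417792e+07) = 5084.6089 m/s = 5.0846 km/s

5.0846 km/s


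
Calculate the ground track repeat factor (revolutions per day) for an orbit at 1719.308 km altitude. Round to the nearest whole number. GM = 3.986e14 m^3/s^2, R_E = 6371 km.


r = 8.090308e+06 m
T = 2*pi*sqrt(r^3/mu) = 7242.0047 s = 120.7001 min
revs/day = 1440 / 120.7001 = 11.9304
Rounded: 12 revolutions per day

12 revolutions per day


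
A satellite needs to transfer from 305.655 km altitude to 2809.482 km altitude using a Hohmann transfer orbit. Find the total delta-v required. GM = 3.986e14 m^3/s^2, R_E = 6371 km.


r1 = 6676.6550 km = 6.676655e+06 m
r2 = 9180.4820 km = 9.180482e+06 m
dv1 = sqrt(mu/r1)*(sqrt(2*r2/(r1+r2)) - 1) = 587.6644 m/s
dv2 = sqrt(mu/r2)*(1 - sqrt(2*r1/(r1+r2))) = 542.5549 m/s
total dv = |dv1| + |dv2| = 587.6644 + 542.5549 = 1130.2194 m/s = 1.1302 km/s

1.1302 km/s


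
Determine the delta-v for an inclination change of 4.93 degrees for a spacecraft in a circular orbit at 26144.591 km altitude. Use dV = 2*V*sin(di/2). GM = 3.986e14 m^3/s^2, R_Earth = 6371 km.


r = 32515.5910 km = 3.2515591e+07 m
V = sqrt(mu/r) = 3501.2476 m/s
di = 4.93 deg = 0.08604473 rad
dV = 2*V*sin(di/2) = 2*3501.2476*sin(0.04302237)
dV = 301.1710 m/s = 0.301171 km/s

0.3012 km/s


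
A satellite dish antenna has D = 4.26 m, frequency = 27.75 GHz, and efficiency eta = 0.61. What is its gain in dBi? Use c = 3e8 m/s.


lambda = c/f = 3e8 / 2.775e+10 = 0.01081081 m
G = eta*(pi*D/lambda)^2 = 0.61*(pi*4.26/0.01081081)^2
G = 934829.1455 (linear)
G = 10*log10(934829.1455) = 59.7073 dBi

59.7073 dBi


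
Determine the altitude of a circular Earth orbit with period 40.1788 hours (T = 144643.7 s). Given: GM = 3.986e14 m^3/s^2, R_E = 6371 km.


T = 144643.7 s
r = (mu*T^2/(4*pi^2))^(1/3) = (3.986e14 * 144643.7^2 / (4*pi^2))^(1/3)
r = 5.9556002e+07 m = 59556.0018 km
alt = r - R_E = 59556.0018 - 6371 = 53185.0018 km

53185.0018 km


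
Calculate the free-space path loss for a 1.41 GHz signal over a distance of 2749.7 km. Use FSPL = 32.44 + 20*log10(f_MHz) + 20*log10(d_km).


f = 1.41 GHz = 1410.0000 MHz
d = 2749.7 km
FSPL = 32.44 + 20*log10(1410.0000) + 20*log10(2749.7)
FSPL = 32.44 + 62.9844 + 68.7857
FSPL = 164.2101 dB

164.2101 dB


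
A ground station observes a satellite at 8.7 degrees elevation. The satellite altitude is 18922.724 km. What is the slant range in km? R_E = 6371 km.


h = 18922.724 km, el = 8.7 deg
d = -R_E*sin(el) + sqrt((R_E*sin(el))^2 + 2*R_E*h + h^2)
d = -6371.0000*sin(0.1518436) + sqrt((6371.0000*0.1512608)^2 + 2*6371.0000*18922.724 + 18922.724^2)
d = 23533.4910 km

23533.4910 km


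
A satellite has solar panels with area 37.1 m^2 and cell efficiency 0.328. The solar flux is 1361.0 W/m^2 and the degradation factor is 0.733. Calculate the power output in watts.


P = area * eta * S * degradation
P = 37.1 * 0.328 * 1361.0 * 0.733
P = 12139.7531 W

12139.7531 W


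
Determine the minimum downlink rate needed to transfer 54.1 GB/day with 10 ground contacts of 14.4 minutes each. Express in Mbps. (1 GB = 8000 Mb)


total contact time = 10 * 14.4 * 60 = 8640.0000 s
data = 54.1 GB = 432800.0000 Mb
rate = 432800.0000 / 8640.0000 = 50.0926 Mbps

50.0926 Mbps


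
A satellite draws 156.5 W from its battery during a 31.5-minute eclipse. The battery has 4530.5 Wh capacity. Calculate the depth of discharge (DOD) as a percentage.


E_used = P * t / 60 = 156.5 * 31.5 / 60 = 82.1625 Wh
DOD = E_used / E_total * 100 = 82.1625 / 4530.5 * 100
DOD = 1.8135 %

1.8135 %


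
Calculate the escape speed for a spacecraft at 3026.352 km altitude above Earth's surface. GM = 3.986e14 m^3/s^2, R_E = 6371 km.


r = 6371.0 + 3026.352 = 9397.3520 km = 9.397352e+06 m
v_esc = sqrt(2*mu/r) = sqrt(2*3.986e14 / 9.397352e+06)
v_esc = 9210.4510 m/s = 9.2105 km/s

9.2105 km/s


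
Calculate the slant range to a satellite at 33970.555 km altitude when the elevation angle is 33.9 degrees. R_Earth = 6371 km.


h = 33970.555 km, el = 33.9 deg
d = -R_E*sin(el) + sqrt((R_E*sin(el))^2 + 2*R_E*h + h^2)
d = -6371.0000*sin(0.5916666) + sqrt((6371.0000*0.5577451)^2 + 2*6371.0000*33970.555 + 33970.555^2)
d = 36440.0807 km

36440.0807 km


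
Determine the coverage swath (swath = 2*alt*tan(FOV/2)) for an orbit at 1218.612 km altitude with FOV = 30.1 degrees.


FOV = 30.1 deg = 0.5253441 rad
swath = 2 * alt * tan(FOV/2) = 2 * 1218.612 * tan(0.2626721)
swath = 2 * 1218.612 * 0.2688847
swath = 655.3323 km

655.3323 km


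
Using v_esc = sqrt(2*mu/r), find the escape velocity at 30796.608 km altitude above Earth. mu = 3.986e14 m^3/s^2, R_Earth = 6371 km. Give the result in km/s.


r = 6371.0 + 30796.608 = 37167.6080 km = 3.7167608e+07 m
v_esc = sqrt(2*mu/r) = sqrt(2*3.986e14 / 3.7167608e+07)
v_esc = 4631.2832 m/s = 4.6313 km/s

4.6313 km/s


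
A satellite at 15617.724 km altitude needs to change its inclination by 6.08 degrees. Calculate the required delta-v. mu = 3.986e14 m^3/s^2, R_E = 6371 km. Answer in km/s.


r = 21988.7240 km = 2.1988724e+07 m
V = sqrt(mu/r) = 4257.6370 m/s
di = 6.08 deg = 0.106116 rad
dV = 2*V*sin(di/2) = 2*4257.6370*sin(0.05305801)
dV = 451.5915 m/s = 0.4515915 km/s

0.4516 km/s


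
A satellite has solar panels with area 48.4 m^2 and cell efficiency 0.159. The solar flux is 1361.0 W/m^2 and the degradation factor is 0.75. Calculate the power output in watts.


P = area * eta * S * degradation
P = 48.4 * 0.159 * 1361.0 * 0.75
P = 7855.2837 W

7855.2837 W


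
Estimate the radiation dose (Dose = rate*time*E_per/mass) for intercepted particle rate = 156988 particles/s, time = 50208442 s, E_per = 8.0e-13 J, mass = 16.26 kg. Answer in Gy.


Total energy deposited = rate * time * E_per
  = 156988 * 50208442 * 8.0e-13 = 6.3057 J
Dose = E_total / mass = 6.3057 / 16.26
Dose = 0.3878043 Gy

0.3878 Gy


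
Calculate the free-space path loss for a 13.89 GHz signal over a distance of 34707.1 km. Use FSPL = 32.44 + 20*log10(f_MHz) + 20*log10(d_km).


f = 13.89 GHz = 13890.0000 MHz
d = 34707.1 km
FSPL = 32.44 + 20*log10(13890.0000) + 20*log10(34707.1)
FSPL = 32.44 + 82.8540 + 90.8084
FSPL = 206.1024 dB

206.1024 dB


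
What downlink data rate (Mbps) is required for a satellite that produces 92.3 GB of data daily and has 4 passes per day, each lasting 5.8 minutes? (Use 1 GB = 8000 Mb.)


total contact time = 4 * 5.8 * 60 = 1392.0000 s
data = 92.3 GB = 738400.0000 Mb
rate = 738400.0000 / 1392.0000 = 530.4598 Mbps

530.4598 Mbps


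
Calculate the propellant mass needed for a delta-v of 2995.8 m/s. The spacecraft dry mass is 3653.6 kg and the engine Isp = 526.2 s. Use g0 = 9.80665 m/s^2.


ve = Isp * g0 = 526.2 * 9.80665 = 5160.259230 m/s
mass ratio = exp(dv/ve) = exp(2995.8/5160.259230) = 1.78702501
m_prop = m_dry * (mr - 1) = 3653.6 * (1.78702501 - 1)
m_prop = 2875.4746 kg

2875.4746 kg


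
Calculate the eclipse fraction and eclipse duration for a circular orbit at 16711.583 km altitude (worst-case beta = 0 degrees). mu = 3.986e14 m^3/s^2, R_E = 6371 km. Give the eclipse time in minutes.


r = 23082.5830 km
T = 581.6833 min
Eclipse fraction = arcsin(R_E/r)/pi = arcsin(6371.0000/23082.5830)/pi
= arcsin(0.276009)/pi = 0.08901195
Eclipse duration = 0.08901195 * 581.6833 = 51.7768 min

51.7768 minutes


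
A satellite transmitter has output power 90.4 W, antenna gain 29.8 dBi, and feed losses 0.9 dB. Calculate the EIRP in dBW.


Pt = 90.4 W = 19.5617 dBW
EIRP = Pt_dBW + Gt - losses = 19.5617 + 29.8 - 0.9 = 48.4617 dBW

48.4617 dBW


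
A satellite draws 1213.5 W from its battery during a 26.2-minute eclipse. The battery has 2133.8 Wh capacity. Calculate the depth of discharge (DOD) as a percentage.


E_used = P * t / 60 = 1213.5 * 26.2 / 60 = 529.8950 Wh
DOD = E_used / E_total * 100 = 529.8950 / 2133.8 * 100
DOD = 24.8334 %

24.8334 %


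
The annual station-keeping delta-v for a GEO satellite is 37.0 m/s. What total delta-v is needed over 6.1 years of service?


dV = rate * years = 37.0 * 6.1
dV = 225.7000 m/s

225.7000 m/s


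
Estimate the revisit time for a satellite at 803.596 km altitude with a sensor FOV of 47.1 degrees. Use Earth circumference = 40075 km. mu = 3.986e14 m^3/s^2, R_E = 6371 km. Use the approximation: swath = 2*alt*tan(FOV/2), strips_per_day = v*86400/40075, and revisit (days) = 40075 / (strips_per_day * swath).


swath = 2*803.596*tan(0.411025) = 700.4953 km
v = sqrt(mu/r) = 7453.6659 m/s = 7.4537 km/s
strips/day = v*86400/40075 = 7.4537*86400/40075 = 16.0698
coverage/day = strips * swath = 16.0698 * 700.4953 = 11256.8108 km
revisit = 40075 / 11256.8108 = 3.5601 days

3.5601 days


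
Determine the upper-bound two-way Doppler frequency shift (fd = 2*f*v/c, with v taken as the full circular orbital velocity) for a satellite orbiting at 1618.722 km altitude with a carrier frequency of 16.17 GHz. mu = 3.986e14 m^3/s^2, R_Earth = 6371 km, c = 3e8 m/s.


r = 7.989722e+06 m
v = sqrt(mu/r) = 7063.2213 m/s (worst-case radial velocity)
f = 16.17 GHz = 1.617e+10 Hz
fd = 2*f*v/c = 2*1.617e+10*7063.2213/3.0e+08
fd = 761415.2552 Hz

761415.2552 Hz


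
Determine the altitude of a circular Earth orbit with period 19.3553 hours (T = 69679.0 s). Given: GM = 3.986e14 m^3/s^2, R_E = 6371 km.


T = 69679.0 s
r = (mu*T^2/(4*pi^2))^(1/3) = (3.986e14 * 69679.0^2 / (4*pi^2))^(1/3)
r = 3.6598262e+07 m = 36598.2617 km
alt = r - R_E = 36598.2617 - 6371 = 30227.2617 km

30227.2617 km


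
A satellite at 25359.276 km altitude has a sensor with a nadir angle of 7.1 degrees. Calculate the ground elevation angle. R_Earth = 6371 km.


r = R_E + alt = 31730.2760 km
Law of sines in the satellite / Earth-center / ground-point triangle:
  sin(nadir)/R_E = sin(90 + el)/r  =>  cos(el) = (r/R_E)*sin(nadir)
cos(el) = (31730.2760 / 6371.0000) * sin(7.1 deg) = 0.6155877
el = arccos(0.6155877) = 52.0054 deg
(Earth-central angle = 90 - nadir - el = 30.8946 deg)

52.0054 degrees


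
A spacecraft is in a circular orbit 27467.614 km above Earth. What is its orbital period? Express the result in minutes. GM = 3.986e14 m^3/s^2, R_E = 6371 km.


r = 33838.6140 km = 3.3838614e+07 m
T = 2*pi*sqrt(r^3/mu) = 2*pi*sqrt(3.8746966e+22 / 3.986e14)
T = 61948.3967 s = 1032.4733 min

1032.4733 minutes


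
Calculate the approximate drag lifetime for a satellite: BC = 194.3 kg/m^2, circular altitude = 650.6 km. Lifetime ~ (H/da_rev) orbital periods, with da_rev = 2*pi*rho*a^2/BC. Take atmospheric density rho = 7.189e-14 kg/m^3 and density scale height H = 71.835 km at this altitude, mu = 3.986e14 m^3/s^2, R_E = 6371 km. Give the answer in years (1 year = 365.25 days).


a = R_E + alt = 7021.6000 km = 7.0216e+06 m
da_rev = 2*pi*rho*a^2/BC = 2*pi*7.189e-14*(7.0216e+06)^2/194.3 = 0.114616653 m per revolution
N = H/da_rev = 71835.0000 m / 0.114616653 m = 626741.3865 revolutions
P = 2*pi*sqrt(a^3/mu) = 5855.5184 s
lifetime = N*P = 626741.3865 * 5855.5184 = 3.6698957e+09 s = 42475.6448 days
years = 42475.6448 / 365.25 = 116.2920 years

116.2920 years


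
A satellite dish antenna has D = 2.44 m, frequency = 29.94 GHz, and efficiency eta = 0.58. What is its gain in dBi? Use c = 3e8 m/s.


lambda = c/f = 3e8 / 2.994e+10 = 0.01002004 m
G = eta*(pi*D/lambda)^2 = 0.58*(pi*2.44/0.01002004)^2
G = 339444.2639 (linear)
G = 10*log10(339444.2639) = 55.3077 dBi

55.3077 dBi


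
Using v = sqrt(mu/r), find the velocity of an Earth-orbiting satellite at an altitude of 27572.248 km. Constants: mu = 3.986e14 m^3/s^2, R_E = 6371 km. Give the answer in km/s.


r = R_E + alt = 6371.0 + 27572.248 = 33943.2480 km = 3.3943248e+07 m
v = sqrt(mu/r) = sqrt(3.986e14 / 3.3943248e+07) = 3426.8252 m/s = 3.4268 km/s

3.4268 km/s


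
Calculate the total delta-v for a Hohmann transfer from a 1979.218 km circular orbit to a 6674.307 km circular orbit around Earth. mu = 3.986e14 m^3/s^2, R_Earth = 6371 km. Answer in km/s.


r1 = 8350.2180 km = 8.350218e+06 m
r2 = 13045.3070 km = 1.3045307e+07 m
dv1 = sqrt(mu/r1)*(sqrt(2*r2/(r1+r2)) - 1) = 720.5039 m/s
dv2 = sqrt(mu/r2)*(1 - sqrt(2*r1/(r1+r2))) = 644.0190 m/s
total dv = |dv1| + |dv2| = 720.5039 + 644.0190 = 1364.5229 m/s = 1.3645 km/s

1.3645 km/s


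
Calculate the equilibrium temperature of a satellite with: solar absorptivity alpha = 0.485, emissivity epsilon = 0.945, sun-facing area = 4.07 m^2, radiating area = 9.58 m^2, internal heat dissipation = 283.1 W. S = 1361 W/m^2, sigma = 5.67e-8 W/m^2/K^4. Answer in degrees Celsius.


Numerator = alpha*S*A_sun + Q_int = 0.485*1361*4.07 + 283.1 = 2969.6460 W
Denominator = eps*sigma*A_rad = 0.945*5.67e-8*9.58 = 5.1331077e-07 W/K^4
T^4 = 5.7852789e+09 K^4
T = 275.7916 K = 2.6416 C

2.6416 degrees Celsius


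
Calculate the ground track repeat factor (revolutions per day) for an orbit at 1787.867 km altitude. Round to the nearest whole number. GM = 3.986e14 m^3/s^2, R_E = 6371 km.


r = 8.158867e+06 m
T = 2*pi*sqrt(r^3/mu) = 7334.2549 s = 122.2376 min
revs/day = 1440 / 122.2376 = 11.7803
Rounded: 12 revolutions per day

12 revolutions per day


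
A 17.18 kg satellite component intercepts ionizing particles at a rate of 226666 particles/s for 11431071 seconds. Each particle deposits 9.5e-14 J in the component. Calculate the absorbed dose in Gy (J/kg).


Total energy deposited = rate * time * E_per
  = 226666 * 11431071 * 9.5e-14 = 0.2461483 J
Dose = E_total / mass = 0.2461483 / 17.18
Dose = 0.01432761 Gy

0.0143 Gy


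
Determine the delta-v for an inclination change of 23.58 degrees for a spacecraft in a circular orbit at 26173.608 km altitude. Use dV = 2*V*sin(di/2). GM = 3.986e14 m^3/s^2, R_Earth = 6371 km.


r = 32544.6080 km = 3.2544608e+07 m
V = sqrt(mu/r) = 3499.6864 m/s
di = 23.58 deg = 0.4115486 rad
dV = 2*V*sin(di/2) = 2*3499.6864*sin(0.2057743)
dV = 1430.1483 m/s = 1.4301 km/s

1.4301 km/s


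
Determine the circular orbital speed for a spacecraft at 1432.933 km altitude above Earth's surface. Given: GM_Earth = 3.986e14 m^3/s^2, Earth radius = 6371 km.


r = R_E + alt = 6371.0 + 1432.933 = 7803.9330 km = 7.803933e+06 m
v = sqrt(mu/r) = sqrt(3.986e14 / 7.803933e+06) = 7146.8042 m/s = 7.1468 km/s

7.1468 km/s


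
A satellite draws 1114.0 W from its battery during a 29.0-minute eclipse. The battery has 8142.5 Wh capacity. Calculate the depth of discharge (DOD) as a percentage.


E_used = P * t / 60 = 1114.0 * 29.0 / 60 = 538.4333 Wh
DOD = E_used / E_total * 100 = 538.4333 / 8142.5 * 100
DOD = 6.6126 %

6.6126 %


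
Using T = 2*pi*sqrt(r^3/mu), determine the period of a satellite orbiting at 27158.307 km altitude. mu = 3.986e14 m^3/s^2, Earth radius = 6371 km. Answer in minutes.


r = 33529.3070 km = 3.3529307e+07 m
T = 2*pi*sqrt(r^3/mu) = 2*pi*sqrt(3.7694131e+22 / 3.986e14)
T = 61100.9675 s = 1018.3495 min

1018.3495 minutes


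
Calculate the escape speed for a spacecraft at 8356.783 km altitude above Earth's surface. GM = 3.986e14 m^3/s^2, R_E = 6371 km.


r = 6371.0 + 8356.783 = 14727.7830 km = 1.4727783e+07 m
v_esc = sqrt(2*mu/r) = sqrt(2*3.986e14 / 1.4727783e+07)
v_esc = 7357.2406 m/s = 7.3572 km/s

7.3572 km/s


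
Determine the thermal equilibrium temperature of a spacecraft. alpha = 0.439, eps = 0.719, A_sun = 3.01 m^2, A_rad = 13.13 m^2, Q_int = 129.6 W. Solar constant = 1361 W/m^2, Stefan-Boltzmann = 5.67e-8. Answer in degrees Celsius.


Numerator = alpha*S*A_sun + Q_int = 0.439*1361*3.01 + 129.6 = 1928.0118 W
Denominator = eps*sigma*A_rad = 0.719*5.67e-8*13.13 = 5.3527465e-07 W/K^4
T^4 = 3.6019113e+09 K^4
T = 244.9815 K = -28.1685 C

-28.1685 degrees Celsius


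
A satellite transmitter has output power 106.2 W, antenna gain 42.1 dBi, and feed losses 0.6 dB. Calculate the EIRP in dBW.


Pt = 106.2 W = 20.2612 dBW
EIRP = Pt_dBW + Gt - losses = 20.2612 + 42.1 - 0.6 = 61.7612 dBW

61.7612 dBW


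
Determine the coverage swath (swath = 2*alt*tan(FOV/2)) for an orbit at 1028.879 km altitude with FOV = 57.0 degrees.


FOV = 57.0 deg = 0.9948377 rad
swath = 2 * alt * tan(FOV/2) = 2 * 1028.879 * tan(0.4974188)
swath = 2 * 1028.879 * 0.5429557
swath = 1117.2714 km

1117.2714 km


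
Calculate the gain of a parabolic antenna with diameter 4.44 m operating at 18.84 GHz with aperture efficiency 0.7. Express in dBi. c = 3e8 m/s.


lambda = c/f = 3e8 / 1.884e+10 = 0.01592357 m
G = eta*(pi*D/lambda)^2 = 0.7*(pi*4.44/0.01592357)^2
G = 537134.4570 (linear)
G = 10*log10(537134.4570) = 57.3008 dBi

57.3008 dBi


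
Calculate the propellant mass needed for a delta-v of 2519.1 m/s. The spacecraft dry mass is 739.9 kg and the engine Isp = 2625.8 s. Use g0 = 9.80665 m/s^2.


ve = Isp * g0 = 2625.8 * 9.80665 = 25750.301570 m/s
mass ratio = exp(dv/ve) = exp(2519.1/25750.301570) = 1.10277307
m_prop = m_dry * (mr - 1) = 739.9 * (1.10277307 - 1)
m_prop = 76.0418 kg

76.0418 kg


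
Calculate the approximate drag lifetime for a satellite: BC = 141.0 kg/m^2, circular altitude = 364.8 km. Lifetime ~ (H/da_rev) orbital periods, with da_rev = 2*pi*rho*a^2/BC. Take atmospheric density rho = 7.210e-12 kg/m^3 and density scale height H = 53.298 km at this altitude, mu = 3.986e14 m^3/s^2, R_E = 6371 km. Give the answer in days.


a = R_E + alt = 6735.8000 km = 6.7358e+06 m
da_rev = 2*pi*rho*a^2/BC = 2*pi*7.210e-12*(6.7358e+06)^2/141.0 = 14.577209 m per revolution
N = H/da_rev = 53298.0000 m / 14.577209 m = 3656.2554 revolutions
P = 2*pi*sqrt(a^3/mu) = 5501.6758 s
lifetime = N*P = 3656.2554 * 5501.6758 = 2.0115532e+07 s = 232.8187 days

232.8187 days


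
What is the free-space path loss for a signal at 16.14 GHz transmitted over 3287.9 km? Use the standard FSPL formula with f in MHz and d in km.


f = 16.14 GHz = 16140.0000 MHz
d = 3287.9 km
FSPL = 32.44 + 20*log10(16140.0000) + 20*log10(3287.9)
FSPL = 32.44 + 84.1581 + 70.3384
FSPL = 186.9364 dB

186.9364 dB


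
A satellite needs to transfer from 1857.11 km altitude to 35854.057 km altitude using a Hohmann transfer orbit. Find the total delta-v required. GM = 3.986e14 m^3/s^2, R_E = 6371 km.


r1 = 8228.1100 km = 8.22811e+06 m
r2 = 42225.0570 km = 4.2225057e+07 m
dv1 = sqrt(mu/r1)*(sqrt(2*r2/(r1+r2)) - 1) = 2044.6590 m/s
dv2 = sqrt(mu/r2)*(1 - sqrt(2*r1/(r1+r2))) = 1317.7349 m/s
total dv = |dv1| + |dv2| = 2044.6590 + 1317.7349 = 3362.3938 m/s = 3.3624 km/s

3.3624 km/s


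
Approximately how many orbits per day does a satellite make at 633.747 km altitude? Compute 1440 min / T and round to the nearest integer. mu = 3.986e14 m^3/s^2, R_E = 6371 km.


r = 7.004747e+06 m
T = 2*pi*sqrt(r^3/mu) = 5834.4497 s = 97.2408 min
revs/day = 1440 / 97.2408 = 14.8086
Rounded: 15 revolutions per day

15 revolutions per day


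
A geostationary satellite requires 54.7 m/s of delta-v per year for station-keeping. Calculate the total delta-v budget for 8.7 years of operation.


dV = rate * years = 54.7 * 8.7
dV = 475.8900 m/s

475.8900 m/s


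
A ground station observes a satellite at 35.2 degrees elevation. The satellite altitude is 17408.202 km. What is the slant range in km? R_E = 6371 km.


h = 17408.202 km, el = 35.2 deg
d = -R_E*sin(el) + sqrt((R_E*sin(el))^2 + 2*R_E*h + h^2)
d = -6371.0000*sin(0.6143559) + sqrt((6371.0000*0.5764323)^2 + 2*6371.0000*17408.202 + 17408.202^2)
d = 19529.8707 km

19529.8707 km


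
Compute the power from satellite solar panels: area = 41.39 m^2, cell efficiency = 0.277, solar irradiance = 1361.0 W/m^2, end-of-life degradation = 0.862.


P = area * eta * S * degradation
P = 41.39 * 0.277 * 1361.0 * 0.862
P = 13450.5668 W

13450.5668 W


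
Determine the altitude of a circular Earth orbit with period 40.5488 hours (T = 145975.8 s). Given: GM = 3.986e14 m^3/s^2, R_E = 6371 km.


T = 145975.8 s
r = (mu*T^2/(4*pi^2))^(1/3) = (3.986e14 * 145975.8^2 / (4*pi^2))^(1/3)
r = 5.9921098e+07 m = 59921.0979 km
alt = r - R_E = 59921.0979 - 6371 = 53550.0979 km

53550.0979 km


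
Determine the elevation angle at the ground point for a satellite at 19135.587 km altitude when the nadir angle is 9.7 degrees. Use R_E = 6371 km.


r = R_E + alt = 25506.5870 km
Law of sines in the satellite / Earth-center / ground-point triangle:
  sin(nadir)/R_E = sin(90 + el)/r  =>  cos(el) = (r/R_E)*sin(nadir)
cos(el) = (25506.5870 / 6371.0000) * sin(9.7 deg) = 0.6745549
el = arccos(0.6745549) = 47.5804 deg
(Earth-central angle = 90 - nadir - el = 32.7196 deg)

47.5804 degrees


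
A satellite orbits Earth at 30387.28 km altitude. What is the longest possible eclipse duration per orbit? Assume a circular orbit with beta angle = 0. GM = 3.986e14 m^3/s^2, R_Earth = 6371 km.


r = 36758.2800 km
T = 1168.9414 min
Eclipse fraction = arcsin(R_E/r)/pi = arcsin(6371.0000/36758.2800)/pi
= arcsin(0.1733215)/pi = 0.05544997
Eclipse duration = 0.05544997 * 1168.9414 = 64.8178 min

64.8178 minutes


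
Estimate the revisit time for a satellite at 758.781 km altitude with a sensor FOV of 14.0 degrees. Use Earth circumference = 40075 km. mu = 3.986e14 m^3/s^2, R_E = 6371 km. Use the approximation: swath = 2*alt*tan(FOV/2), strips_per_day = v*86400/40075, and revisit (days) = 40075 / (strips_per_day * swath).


swath = 2*758.781*tan(0.122173) = 186.3332 km
v = sqrt(mu/r) = 7477.0546 m/s = 7.4771 km/s
strips/day = v*86400/40075 = 7.4771*86400/40075 = 16.1202
coverage/day = strips * swath = 16.1202 * 186.3332 = 3003.7305 km
revisit = 40075 / 3003.7305 = 13.3417 days

13.3417 days


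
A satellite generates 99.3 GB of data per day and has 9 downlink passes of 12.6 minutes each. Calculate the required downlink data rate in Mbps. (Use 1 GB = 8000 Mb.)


total contact time = 9 * 12.6 * 60 = 6804.0000 s
data = 99.3 GB = 794400.0000 Mb
rate = 794400.0000 / 6804.0000 = 116.7549 Mbps

116.7549 Mbps


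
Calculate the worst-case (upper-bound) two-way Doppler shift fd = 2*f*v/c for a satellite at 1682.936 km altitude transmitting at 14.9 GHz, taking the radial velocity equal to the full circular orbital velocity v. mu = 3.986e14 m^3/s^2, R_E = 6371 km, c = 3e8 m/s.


r = 8.053936e+06 m
v = sqrt(mu/r) = 7035.0074 m/s (worst-case radial velocity)
f = 14.9 GHz = 1.49e+10 Hz
fd = 2*f*v/c = 2*1.49e+10*7035.0074/3.0e+08
fd = 698810.7375 Hz

698810.7375 Hz


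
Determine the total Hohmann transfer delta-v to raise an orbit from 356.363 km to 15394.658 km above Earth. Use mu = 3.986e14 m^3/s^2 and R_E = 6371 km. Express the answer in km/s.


r1 = 6727.3630 km = 6.727363e+06 m
r2 = 21765.6580 km = 2.1765658e+07 m
dv1 = sqrt(mu/r1)*(sqrt(2*r2/(r1+r2)) - 1) = 1816.8841 m/s
dv2 = sqrt(mu/r2)*(1 - sqrt(2*r1/(r1+r2))) = 1338.6973 m/s
total dv = |dv1| + |dv2| = 1816.8841 + 1338.6973 = 3155.5814 m/s = 3.1556 km/s

3.1556 km/s


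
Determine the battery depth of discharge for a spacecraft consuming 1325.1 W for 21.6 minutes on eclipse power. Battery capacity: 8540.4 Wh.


E_used = P * t / 60 = 1325.1 * 21.6 / 60 = 477.0360 Wh
DOD = E_used / E_total * 100 = 477.0360 / 8540.4 * 100
DOD = 5.5856 %

5.5856 %


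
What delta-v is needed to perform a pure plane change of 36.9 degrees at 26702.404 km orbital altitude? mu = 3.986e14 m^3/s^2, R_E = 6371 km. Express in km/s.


r = 33073.4040 km = 3.3073404e+07 m
V = sqrt(mu/r) = 3471.5962 m/s
di = 36.9 deg = 0.6440265 rad
dV = 2*V*sin(di/2) = 2*3471.5962*sin(0.3220132)
dV = 2197.3604 m/s = 2.1974 km/s

2.1974 km/s


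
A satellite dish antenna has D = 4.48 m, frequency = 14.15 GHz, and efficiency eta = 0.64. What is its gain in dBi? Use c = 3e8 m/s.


lambda = c/f = 3e8 / 1.415e+10 = 0.02120141 m
G = eta*(pi*D/lambda)^2 = 0.64*(pi*4.48/0.02120141)^2
G = 282037.0202 (linear)
G = 10*log10(282037.0202) = 54.5031 dBi

54.5031 dBi


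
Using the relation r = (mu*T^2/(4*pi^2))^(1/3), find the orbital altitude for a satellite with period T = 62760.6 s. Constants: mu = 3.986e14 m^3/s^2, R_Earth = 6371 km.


T = 62760.6 s
r = (mu*T^2/(4*pi^2))^(1/3) = (3.986e14 * 62760.6^2 / (4*pi^2))^(1/3)
r = 3.4133743e+07 m = 34133.7427 km
alt = r - R_E = 34133.7427 - 6371 = 27762.7427 km

27762.7427 km


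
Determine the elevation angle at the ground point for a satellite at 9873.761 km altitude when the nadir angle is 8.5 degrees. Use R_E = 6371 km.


r = R_E + alt = 16244.7610 km
Law of sines in the satellite / Earth-center / ground-point triangle:
  sin(nadir)/R_E = sin(90 + el)/r  =>  cos(el) = (r/R_E)*sin(nadir)
cos(el) = (16244.7610 / 6371.0000) * sin(8.5 deg) = 0.3768841
el = arccos(0.3768841) = 67.8592 deg
(Earth-central angle = 90 - nadir - el = 13.6408 deg)

67.8592 degrees


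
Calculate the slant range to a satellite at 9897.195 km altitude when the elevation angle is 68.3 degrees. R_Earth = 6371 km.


h = 9897.195 km, el = 68.3 deg
d = -R_E*sin(el) + sqrt((R_E*sin(el))^2 + 2*R_E*h + h^2)
d = -6371.0000*sin(1.1921) + sqrt((6371.0000*0.9291326)^2 + 2*6371.0000*9897.195 + 9897.195^2)
d = 10177.2368 km

10177.2368 km


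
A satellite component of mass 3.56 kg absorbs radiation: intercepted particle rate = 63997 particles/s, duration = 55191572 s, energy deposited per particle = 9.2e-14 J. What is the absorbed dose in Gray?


Total energy deposited = rate * time * E_per
  = 63997 * 55191572 * 9.2e-14 = 0.3249527 J
Dose = E_total / mass = 0.3249527 / 3.56
Dose = 0.09127886 Gy

0.0913 Gy


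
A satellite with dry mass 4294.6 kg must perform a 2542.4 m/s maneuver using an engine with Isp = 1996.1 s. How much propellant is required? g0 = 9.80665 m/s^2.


ve = Isp * g0 = 1996.1 * 9.80665 = 19575.054065 m/s
mass ratio = exp(dv/ve) = exp(2542.4/19575.054065) = 1.13869127
m_prop = m_dry * (mr - 1) = 4294.6 * (1.13869127 - 1)
m_prop = 595.6235 kg

595.6235 kg


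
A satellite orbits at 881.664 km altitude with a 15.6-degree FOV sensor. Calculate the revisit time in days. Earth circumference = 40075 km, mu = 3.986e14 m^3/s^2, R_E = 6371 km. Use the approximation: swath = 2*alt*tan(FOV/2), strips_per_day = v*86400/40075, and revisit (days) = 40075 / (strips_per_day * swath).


swath = 2*881.664*tan(0.1361357) = 241.5459 km
v = sqrt(mu/r) = 7413.4416 m/s = 7.4134 km/s
strips/day = v*86400/40075 = 7.4134*86400/40075 = 15.9831
coverage/day = strips * swath = 15.9831 * 241.5459 = 3860.6438 km
revisit = 40075 / 3860.6438 = 10.3804 days

10.3804 days
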